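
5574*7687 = 42847338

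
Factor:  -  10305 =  - 3^2 * 5^1*229^1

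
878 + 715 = 1593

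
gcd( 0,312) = 312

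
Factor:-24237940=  - 2^2* 5^1*1211897^1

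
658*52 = 34216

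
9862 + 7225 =17087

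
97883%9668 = 1203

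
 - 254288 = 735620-989908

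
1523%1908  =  1523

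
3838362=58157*66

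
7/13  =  7/13 =0.54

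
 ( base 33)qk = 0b1101101110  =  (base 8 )1556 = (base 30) T8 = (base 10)878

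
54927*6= 329562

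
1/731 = 1/731 = 0.00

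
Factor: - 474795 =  - 3^3*5^1 * 3517^1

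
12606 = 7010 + 5596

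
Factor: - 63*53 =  -3339 = - 3^2*7^1*53^1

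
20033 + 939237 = 959270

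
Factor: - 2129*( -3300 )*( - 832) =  - 5845382400= - 2^8*3^1 * 5^2*11^1*13^1*2129^1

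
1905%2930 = 1905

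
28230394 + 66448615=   94679009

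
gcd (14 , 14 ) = 14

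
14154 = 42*337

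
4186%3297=889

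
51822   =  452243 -400421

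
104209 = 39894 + 64315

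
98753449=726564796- 627811347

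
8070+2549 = 10619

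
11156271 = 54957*203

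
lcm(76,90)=3420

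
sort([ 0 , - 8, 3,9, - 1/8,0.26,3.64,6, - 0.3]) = [ - 8, - 0.3, - 1/8,0,0.26,3,3.64,6, 9]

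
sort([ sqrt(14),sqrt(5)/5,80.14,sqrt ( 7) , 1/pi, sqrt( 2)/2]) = [ 1/pi,sqrt (5)/5 , sqrt(2 )/2,sqrt( 7 ) , sqrt(14 ), 80.14] 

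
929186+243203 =1172389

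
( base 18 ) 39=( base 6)143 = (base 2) 111111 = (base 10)63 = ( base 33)1u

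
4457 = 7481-3024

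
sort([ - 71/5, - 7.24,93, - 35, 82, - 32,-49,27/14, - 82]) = [ - 82, - 49, -35,-32, - 71/5, - 7.24,27/14,82,93]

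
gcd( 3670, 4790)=10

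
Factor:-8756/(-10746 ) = 22/27=   2^1 * 3^( -3 )*11^1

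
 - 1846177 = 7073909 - 8920086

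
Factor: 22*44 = 2^3*11^2 = 968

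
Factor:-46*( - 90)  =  2^2*3^2*5^1*23^1 = 4140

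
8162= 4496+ 3666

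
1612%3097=1612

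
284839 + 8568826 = 8853665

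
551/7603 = 551/7603  =  0.07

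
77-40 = 37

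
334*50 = 16700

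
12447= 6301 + 6146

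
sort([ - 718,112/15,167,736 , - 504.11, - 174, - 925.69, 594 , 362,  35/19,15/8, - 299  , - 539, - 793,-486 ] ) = [ - 925.69, - 793, - 718,-539, - 504.11, - 486, - 299, - 174,  35/19,15/8,112/15,167,362,594,736]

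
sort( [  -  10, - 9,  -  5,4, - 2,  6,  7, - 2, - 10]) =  [ - 10,  -  10,  -  9, - 5,-2, - 2, 4, 6, 7 ]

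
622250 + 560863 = 1183113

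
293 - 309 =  - 16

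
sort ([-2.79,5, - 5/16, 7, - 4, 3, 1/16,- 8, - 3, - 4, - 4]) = [ -8,-4,- 4, - 4, - 3, - 2.79, - 5/16, 1/16,3, 5, 7 ]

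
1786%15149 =1786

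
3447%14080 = 3447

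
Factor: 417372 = 2^2*3^1*34781^1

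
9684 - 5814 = 3870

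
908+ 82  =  990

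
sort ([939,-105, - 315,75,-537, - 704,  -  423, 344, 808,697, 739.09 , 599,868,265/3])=[ - 704, - 537,-423, - 315, - 105, 75, 265/3, 344, 599,697 , 739.09, 808, 868,  939]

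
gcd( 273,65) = 13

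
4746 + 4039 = 8785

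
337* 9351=3151287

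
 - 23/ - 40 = 23/40 = 0.57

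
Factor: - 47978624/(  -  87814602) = 23989312/43907301 = 2^6 *3^( - 2)*17^2 * 1297^1*4878589^( -1)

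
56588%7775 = 2163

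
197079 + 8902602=9099681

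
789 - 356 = 433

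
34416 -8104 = 26312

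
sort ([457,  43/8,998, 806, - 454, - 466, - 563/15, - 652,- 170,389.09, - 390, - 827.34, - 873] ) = [ - 873, - 827.34, - 652, -466, - 454,- 390, - 170, - 563/15,43/8 , 389.09,457,806,998]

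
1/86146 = 1/86146  =  0.00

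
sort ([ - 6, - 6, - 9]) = [ - 9, - 6, - 6]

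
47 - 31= 16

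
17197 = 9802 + 7395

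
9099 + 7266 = 16365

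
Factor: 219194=2^1 * 109597^1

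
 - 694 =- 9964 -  - 9270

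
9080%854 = 540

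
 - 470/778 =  - 1 + 154/389 = -0.60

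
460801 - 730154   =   - 269353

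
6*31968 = 191808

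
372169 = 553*673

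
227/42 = 5 + 17/42 = 5.40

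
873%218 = 1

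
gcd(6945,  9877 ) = 1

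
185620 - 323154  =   - 137534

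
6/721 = 6/721 = 0.01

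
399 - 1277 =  - 878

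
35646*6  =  213876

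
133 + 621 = 754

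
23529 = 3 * 7843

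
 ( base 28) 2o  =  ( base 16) 50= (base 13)62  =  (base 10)80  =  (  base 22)3E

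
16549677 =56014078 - 39464401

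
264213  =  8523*31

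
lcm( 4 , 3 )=12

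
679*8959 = 6083161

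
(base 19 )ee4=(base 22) B00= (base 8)12314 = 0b1010011001100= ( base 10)5324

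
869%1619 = 869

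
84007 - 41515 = 42492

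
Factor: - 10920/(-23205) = 2^3*17^( - 1) = 8/17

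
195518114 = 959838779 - 764320665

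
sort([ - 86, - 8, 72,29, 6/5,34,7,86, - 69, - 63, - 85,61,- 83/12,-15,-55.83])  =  [ -86, - 85, - 69, - 63,  -  55.83, - 15, - 8, - 83/12 , 6/5,7, 29, 34, 61, 72, 86 ]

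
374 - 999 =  - 625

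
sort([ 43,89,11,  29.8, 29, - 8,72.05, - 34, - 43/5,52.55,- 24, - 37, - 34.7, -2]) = [-37,  -  34.7, - 34,-24,  -  43/5, - 8, - 2,  11,29,29.8,43,52.55, 72.05, 89]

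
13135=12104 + 1031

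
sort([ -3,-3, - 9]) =[ - 9, - 3, - 3]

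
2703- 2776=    - 73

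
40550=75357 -34807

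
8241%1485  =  816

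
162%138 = 24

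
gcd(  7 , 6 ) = 1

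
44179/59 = 748 + 47/59   =  748.80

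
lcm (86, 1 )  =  86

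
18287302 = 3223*5674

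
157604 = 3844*41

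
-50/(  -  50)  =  1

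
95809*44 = 4215596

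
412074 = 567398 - 155324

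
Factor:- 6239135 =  - 5^1*7^1*178261^1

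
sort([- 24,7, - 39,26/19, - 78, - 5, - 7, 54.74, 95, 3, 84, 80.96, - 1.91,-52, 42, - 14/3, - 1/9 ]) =[ - 78, - 52, - 39, - 24, - 7, - 5, - 14/3, - 1.91, - 1/9,26/19,3, 7,  42, 54.74, 80.96,84, 95 ]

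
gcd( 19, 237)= 1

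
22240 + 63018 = 85258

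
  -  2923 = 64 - 2987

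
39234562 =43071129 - 3836567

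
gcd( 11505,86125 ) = 65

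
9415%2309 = 179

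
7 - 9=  - 2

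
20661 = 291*71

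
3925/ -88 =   -  3925/88 = - 44.60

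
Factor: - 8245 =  - 5^1*17^1*97^1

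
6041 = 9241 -3200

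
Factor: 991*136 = 2^3*17^1 * 991^1 = 134776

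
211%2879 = 211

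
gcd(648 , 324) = 324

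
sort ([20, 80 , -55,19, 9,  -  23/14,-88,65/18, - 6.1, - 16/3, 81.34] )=[-88,- 55, -6.1, - 16/3, - 23/14, 65/18,9, 19, 20 , 80,  81.34] 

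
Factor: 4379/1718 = 2^(-1)*29^1*151^1*859^( - 1)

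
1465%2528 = 1465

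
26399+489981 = 516380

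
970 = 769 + 201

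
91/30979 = 7/2383 = 0.00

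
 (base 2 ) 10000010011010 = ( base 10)8346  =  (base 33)7LU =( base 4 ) 2002122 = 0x209A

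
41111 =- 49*( - 839)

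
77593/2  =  77593/2 = 38796.50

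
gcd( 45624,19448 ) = 8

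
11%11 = 0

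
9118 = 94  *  97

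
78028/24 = 3251 + 1/6=3251.17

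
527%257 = 13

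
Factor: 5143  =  37^1*139^1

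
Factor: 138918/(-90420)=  - 169/110 = - 2^(- 1)*5^(- 1) * 11^ ( - 1)*13^2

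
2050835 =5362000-3311165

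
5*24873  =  124365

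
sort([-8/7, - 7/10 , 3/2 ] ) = [ - 8/7, - 7/10 , 3/2 ]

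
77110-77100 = 10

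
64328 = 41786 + 22542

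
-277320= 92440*( - 3)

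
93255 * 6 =559530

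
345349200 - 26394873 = 318954327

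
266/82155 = 266/82155 = 0.00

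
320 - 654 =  - 334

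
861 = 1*861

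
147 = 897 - 750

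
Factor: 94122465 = 3^1*5^1*6274831^1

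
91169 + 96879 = 188048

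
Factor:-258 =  - 2^1 *3^1*43^1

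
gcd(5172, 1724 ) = 1724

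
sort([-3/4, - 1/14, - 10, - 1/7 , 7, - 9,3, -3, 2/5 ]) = [ - 10, - 9,  -  3  , - 3/4, - 1/7, - 1/14,2/5, 3,7]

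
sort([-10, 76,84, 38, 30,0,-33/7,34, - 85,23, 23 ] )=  [  -  85, - 10,  -  33/7, 0,23,23,  30 , 34, 38, 76, 84 ] 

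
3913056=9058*432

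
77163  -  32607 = 44556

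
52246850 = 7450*7013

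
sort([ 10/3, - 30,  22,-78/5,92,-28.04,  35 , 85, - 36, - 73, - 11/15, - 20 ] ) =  [-73, - 36, - 30, - 28.04, - 20, - 78/5 , - 11/15,10/3, 22,35,85 , 92 ]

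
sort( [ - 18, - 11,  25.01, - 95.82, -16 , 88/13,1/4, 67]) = [ - 95.82,  -  18,- 16, - 11,1/4,88/13,  25.01, 67]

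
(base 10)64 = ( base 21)31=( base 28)28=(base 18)3a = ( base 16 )40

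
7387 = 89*83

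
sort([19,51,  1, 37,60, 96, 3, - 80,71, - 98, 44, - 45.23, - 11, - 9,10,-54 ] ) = [ - 98, - 80, - 54, - 45.23, - 11,-9, 1,  3,  10, 19,37, 44,  51,  60,  71,  96 ] 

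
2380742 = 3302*721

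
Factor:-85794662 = -2^1 * 42897331^1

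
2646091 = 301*8791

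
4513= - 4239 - -8752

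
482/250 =1 +116/125 = 1.93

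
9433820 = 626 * 15070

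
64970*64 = 4158080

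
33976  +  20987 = 54963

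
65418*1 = 65418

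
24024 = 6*4004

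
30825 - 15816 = 15009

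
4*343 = 1372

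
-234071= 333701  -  567772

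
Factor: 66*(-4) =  - 2^3 *3^1*11^1 = - 264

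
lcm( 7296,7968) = 605568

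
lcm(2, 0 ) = 0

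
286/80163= 286/80163= 0.00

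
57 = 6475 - 6418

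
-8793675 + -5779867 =-14573542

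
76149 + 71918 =148067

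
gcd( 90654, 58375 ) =1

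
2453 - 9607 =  - 7154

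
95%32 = 31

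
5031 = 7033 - 2002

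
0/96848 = 0  =  0.00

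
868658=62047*14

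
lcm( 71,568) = 568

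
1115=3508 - 2393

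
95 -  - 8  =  103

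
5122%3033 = 2089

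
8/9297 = 8/9297 = 0.00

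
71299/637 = 71299/637 =111.93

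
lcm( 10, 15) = 30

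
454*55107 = 25018578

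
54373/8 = 54373/8 =6796.62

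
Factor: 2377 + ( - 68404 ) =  - 66027=- 3^1*13^1*1693^1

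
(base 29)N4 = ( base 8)1237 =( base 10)671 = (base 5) 10141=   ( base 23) 164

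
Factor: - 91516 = -2^2*137^1*167^1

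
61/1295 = 61/1295 = 0.05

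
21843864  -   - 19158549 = 41002413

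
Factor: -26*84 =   -  2184 =- 2^3*3^1 * 7^1*13^1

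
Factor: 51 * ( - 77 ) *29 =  - 3^1 * 7^1*11^1*17^1*29^1  =  -113883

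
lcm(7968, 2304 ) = 191232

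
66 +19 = 85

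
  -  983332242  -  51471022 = -1034803264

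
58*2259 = 131022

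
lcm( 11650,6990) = 34950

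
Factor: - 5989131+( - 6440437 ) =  - 12429568 = - 2^8 * 23^1* 2111^1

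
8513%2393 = 1334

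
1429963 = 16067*89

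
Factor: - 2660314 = - 2^1*1330157^1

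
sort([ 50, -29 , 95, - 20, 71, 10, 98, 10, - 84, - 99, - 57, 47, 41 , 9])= [ - 99, - 84, - 57, - 29, - 20, 9,10 , 10,41,47 , 50,71,95,98 ] 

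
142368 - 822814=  - 680446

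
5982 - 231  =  5751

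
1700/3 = 1700/3 = 566.67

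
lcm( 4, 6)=12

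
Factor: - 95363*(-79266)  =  7559043558 = 2^1*3^1 * 11^1*47^1*1201^1*2029^1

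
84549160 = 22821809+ 61727351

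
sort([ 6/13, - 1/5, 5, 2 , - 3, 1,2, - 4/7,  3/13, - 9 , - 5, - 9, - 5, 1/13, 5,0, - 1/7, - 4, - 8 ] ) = [ - 9, - 9, -8, - 5, - 5,-4,-3, - 4/7,-1/5, - 1/7,0,1/13,  3/13,6/13,1, 2,2,5,5]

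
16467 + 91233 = 107700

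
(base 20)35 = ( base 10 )65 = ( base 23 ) 2j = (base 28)29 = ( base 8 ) 101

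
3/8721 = 1/2907 = 0.00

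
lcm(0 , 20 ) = 0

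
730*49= 35770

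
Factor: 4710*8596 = 40487160 = 2^3*3^1 *5^1*7^1*157^1*307^1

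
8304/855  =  2768/285 = 9.71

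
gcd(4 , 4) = 4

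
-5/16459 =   -  1 + 16454/16459 = -0.00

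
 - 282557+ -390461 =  - 673018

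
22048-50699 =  - 28651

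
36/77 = 36/77= 0.47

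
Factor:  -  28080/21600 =  -  2^( - 1)*5^ ( - 1 )*13^1 = -13/10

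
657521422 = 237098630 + 420422792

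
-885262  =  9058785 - 9944047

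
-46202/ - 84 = 550+1/42 = 550.02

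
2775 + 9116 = 11891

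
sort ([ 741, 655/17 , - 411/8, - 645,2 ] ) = [ - 645,  -  411/8, 2 , 655/17  ,  741]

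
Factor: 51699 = 3^1*19^1*907^1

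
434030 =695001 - 260971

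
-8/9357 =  - 1+9349/9357 = -0.00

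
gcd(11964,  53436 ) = 12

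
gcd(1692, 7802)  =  94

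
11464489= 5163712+6300777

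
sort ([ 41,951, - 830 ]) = [ - 830,  41,951 ]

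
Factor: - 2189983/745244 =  - 2^( - 2)*101^1*21683^1*186311^( - 1)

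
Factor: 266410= 2^1*5^1 * 26641^1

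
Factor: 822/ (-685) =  - 2^1 * 3^1*5^( - 1 )=- 6/5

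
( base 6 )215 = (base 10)83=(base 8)123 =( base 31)2l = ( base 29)2P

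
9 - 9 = 0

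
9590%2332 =262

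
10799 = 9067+1732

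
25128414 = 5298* 4743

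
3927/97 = 40+47/97= 40.48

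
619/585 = 1 + 34/585 = 1.06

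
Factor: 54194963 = 17^1 * 3187939^1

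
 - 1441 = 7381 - 8822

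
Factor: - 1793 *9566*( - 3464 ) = 59413966832 = 2^4*11^1*163^1 * 433^1*4783^1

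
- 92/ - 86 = 46/43 = 1.07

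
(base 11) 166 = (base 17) B6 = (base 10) 193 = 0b11000001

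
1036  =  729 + 307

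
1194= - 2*( - 597)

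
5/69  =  5/69 = 0.07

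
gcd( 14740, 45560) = 1340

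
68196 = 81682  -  13486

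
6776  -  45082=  - 38306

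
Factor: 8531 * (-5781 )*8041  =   - 396563714151 = - 3^1*11^1*17^1*19^1*41^1* 43^1*47^1*449^1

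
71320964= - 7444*( - 9581)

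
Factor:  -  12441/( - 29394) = 2^(- 1 )  *  3^( - 1 )*11^1*13^1*23^ ( - 1)*29^1 * 71^ ( - 1 ) = 4147/9798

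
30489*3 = 91467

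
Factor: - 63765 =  - 3^2*5^1*13^1*109^1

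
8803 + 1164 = 9967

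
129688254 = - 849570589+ 979258843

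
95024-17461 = 77563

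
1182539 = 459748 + 722791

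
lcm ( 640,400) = 3200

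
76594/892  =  38297/446 = 85.87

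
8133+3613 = 11746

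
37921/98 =37921/98 = 386.95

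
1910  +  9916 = 11826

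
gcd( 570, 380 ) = 190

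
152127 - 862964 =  - 710837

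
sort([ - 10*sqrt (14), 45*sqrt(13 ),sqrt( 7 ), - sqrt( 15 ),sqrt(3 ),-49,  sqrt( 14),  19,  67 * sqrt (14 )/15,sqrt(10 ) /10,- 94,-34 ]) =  [-94, - 49,-10*sqrt( 14 ),  -  34, - sqrt( 15),sqrt( 10)/10,sqrt( 3), sqrt( 7 ),sqrt(14 ),67*sqrt(14)/15, 19,45*sqrt( 13 )]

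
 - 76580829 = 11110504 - 87691333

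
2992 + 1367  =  4359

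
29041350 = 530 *54795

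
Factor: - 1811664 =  - 2^4*3^2*23^1*547^1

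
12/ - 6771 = - 4/2257 = - 0.00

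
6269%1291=1105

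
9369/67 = 9369/67 =139.84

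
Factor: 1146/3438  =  3^( - 1 ) = 1/3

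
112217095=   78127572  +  34089523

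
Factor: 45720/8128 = 2^(-3)*3^2 * 5^1 = 45/8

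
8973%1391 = 627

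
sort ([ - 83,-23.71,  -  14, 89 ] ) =[ - 83 , - 23.71, - 14 , 89] 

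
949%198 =157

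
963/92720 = 963/92720 = 0.01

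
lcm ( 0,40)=0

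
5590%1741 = 367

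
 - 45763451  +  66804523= 21041072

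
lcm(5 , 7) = 35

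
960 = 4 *240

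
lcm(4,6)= 12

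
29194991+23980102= 53175093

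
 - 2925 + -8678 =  - 11603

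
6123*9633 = 58982859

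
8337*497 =4143489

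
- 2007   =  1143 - 3150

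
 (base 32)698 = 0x1928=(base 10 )6440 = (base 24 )b48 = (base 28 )860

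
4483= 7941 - 3458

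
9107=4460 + 4647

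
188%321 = 188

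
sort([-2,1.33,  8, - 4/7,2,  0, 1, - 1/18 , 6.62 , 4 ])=[ - 2, - 4/7,-1/18,0, 1,  1.33,2,4,6.62,8] 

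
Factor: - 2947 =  - 7^1  *421^1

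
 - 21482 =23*(- 934) 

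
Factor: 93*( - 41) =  - 3813= -3^1*31^1  *  41^1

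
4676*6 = 28056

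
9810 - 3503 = 6307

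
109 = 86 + 23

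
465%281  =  184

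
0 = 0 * 29399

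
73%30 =13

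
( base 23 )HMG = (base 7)36512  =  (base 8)22453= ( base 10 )9515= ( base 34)87T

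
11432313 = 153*74721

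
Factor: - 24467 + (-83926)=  - 108393 = - 3^1*36131^1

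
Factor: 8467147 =13^1 * 347^1*1877^1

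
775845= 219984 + 555861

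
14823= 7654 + 7169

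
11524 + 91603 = 103127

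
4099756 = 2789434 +1310322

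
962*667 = 641654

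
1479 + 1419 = 2898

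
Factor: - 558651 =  - 3^1*31^1*6007^1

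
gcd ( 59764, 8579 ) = 1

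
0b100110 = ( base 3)1102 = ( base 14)2A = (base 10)38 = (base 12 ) 32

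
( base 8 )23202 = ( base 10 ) 9858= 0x2682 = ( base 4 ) 2122002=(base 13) 4644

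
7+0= 7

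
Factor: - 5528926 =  - 2^1*13^1*212651^1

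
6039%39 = 33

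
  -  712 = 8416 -9128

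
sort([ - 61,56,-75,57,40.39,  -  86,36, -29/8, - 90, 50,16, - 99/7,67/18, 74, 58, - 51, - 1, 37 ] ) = [  -  90,- 86,-75, - 61,- 51, - 99/7, - 29/8, - 1,67/18,16,36, 37,40.39, 50,56,57,58,74 ]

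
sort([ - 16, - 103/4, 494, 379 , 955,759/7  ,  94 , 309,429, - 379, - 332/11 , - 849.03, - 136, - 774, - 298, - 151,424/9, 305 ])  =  [  -  849.03, - 774, - 379, - 298, - 151, - 136, - 332/11, - 103/4,  -  16,424/9,  94, 759/7,305,309, 379,429,494, 955 ] 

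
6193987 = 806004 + 5387983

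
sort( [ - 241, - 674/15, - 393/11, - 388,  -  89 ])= [ - 388, - 241, - 89, - 674/15, - 393/11 ] 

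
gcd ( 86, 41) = 1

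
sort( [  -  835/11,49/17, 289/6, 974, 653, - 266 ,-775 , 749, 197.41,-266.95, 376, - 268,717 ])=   [ - 775, - 268,- 266.95,-266, -835/11, 49/17, 289/6, 197.41,376, 653, 717,749, 974]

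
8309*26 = 216034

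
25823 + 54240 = 80063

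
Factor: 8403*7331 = 61602393 =3^1*2801^1*7331^1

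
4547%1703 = 1141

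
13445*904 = 12154280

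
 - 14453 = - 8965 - 5488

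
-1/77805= -1 + 77804/77805 = - 0.00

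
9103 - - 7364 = 16467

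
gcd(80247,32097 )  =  3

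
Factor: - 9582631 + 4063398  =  -181^1*30493^1 =-5519233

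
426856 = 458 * 932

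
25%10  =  5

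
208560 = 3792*55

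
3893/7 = 556+1/7 = 556.14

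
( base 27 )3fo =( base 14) d4c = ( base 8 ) 5070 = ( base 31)2mc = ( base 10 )2616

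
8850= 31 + 8819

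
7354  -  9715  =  -2361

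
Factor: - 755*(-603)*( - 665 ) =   -  3^2*5^2*7^1*19^1*67^1*151^1 = -302751225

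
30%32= 30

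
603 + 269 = 872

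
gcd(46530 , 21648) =66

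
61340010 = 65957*930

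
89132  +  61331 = 150463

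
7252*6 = 43512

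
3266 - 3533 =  - 267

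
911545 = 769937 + 141608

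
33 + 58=91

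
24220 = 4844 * 5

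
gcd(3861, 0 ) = 3861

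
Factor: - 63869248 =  - 2^6*89^1 * 11213^1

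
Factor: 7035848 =2^3*419^1*2099^1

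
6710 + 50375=57085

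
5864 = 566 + 5298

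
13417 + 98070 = 111487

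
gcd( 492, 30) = 6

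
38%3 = 2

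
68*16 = 1088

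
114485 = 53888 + 60597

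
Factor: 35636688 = 2^4*3^2*61^1*4057^1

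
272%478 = 272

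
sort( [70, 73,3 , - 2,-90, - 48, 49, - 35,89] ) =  [ - 90 , - 48, -35, - 2, 3,49,70, 73,89]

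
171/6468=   57/2156 = 0.03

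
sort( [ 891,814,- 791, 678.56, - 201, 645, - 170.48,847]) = [ - 791,-201, - 170.48,645,678.56,814, 847,891] 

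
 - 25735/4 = -25735/4 = - 6433.75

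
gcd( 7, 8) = 1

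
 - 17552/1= - 17552 = - 17552.00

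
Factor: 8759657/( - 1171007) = -103^( - 1 )*11369^( - 1 )*8759657^1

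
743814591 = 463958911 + 279855680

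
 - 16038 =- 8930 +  - 7108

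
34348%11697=10954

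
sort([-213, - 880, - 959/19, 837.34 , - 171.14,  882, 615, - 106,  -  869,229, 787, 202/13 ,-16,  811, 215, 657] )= [ -880,-869, - 213, - 171.14,- 106, - 959/19, - 16,202/13, 215,  229,615,657, 787,811, 837.34, 882] 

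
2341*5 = 11705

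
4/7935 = 4/7935=0.00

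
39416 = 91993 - 52577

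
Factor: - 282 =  - 2^1*3^1*47^1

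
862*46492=40076104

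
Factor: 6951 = 3^1*7^1*331^1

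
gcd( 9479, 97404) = 1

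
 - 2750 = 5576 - 8326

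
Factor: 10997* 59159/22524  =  2^( - 2) *3^(-1)*7^1 * 1571^1 * 1877^( - 1) * 59159^1 = 650571523/22524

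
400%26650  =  400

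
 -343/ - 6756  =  343/6756=0.05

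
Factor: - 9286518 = -2^1 * 3^1*61^1*25373^1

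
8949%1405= 519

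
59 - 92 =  - 33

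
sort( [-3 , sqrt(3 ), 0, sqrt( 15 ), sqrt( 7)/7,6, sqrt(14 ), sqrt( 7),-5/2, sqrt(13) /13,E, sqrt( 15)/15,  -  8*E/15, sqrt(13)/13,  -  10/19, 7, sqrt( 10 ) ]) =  [-3,  -  5/2 ,-8*E/15, - 10/19,0  ,  sqrt(  15)/15,  sqrt (13 ) /13, sqrt( 13) /13, sqrt(7) /7,sqrt(3 ), sqrt ( 7 ), E,sqrt( 10), sqrt(14), sqrt( 15 ), 6, 7] 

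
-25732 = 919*(  -  28) 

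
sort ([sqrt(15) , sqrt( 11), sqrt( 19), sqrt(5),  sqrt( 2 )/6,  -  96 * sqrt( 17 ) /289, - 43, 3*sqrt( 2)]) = [ - 43, - 96 * sqrt( 17)/289, sqrt( 2 )/6,sqrt( 5), sqrt( 11), sqrt( 15), 3 * sqrt( 2),sqrt ( 19)]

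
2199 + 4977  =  7176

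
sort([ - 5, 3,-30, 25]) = [ - 30,  -  5,3, 25 ]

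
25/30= 5/6 = 0.83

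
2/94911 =2/94911 = 0.00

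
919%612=307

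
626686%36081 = 13309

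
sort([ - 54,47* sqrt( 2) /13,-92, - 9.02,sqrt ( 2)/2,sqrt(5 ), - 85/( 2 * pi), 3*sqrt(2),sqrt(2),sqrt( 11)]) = [-92, - 54, - 85/( 2 * pi), - 9.02,sqrt( 2)/2,sqrt( 2), sqrt(5),sqrt ( 11 ) , 3 *sqrt(2) , 47 * sqrt( 2)/13]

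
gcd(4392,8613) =9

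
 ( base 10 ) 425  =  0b110101001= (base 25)h0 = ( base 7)1145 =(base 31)dm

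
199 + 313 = 512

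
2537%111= 95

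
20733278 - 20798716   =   - 65438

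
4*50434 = 201736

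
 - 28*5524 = -154672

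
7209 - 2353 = 4856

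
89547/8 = 11193 + 3/8 =11193.38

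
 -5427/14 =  - 5427/14 = -387.64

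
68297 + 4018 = 72315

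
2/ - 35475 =  -  1 + 35473/35475 = - 0.00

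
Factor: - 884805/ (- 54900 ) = 967/60 = 2^(- 2)*3^(-1)*5^( - 1)*967^1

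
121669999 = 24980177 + 96689822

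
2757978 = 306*9013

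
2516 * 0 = 0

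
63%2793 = 63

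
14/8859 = 14/8859= 0.00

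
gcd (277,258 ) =1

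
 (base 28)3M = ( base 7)211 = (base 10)106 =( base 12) 8A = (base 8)152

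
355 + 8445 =8800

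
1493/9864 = 1493/9864 = 0.15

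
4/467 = 4/467= 0.01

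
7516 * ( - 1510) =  - 11349160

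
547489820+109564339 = 657054159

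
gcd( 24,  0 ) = 24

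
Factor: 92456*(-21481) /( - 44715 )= 2^3*3^( - 1)*5^( - 1 ) * 7^1*11^(-1 )*13^1*127^1*271^(-1)*21481^1 = 1986047336/44715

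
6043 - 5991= 52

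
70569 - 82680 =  - 12111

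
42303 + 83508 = 125811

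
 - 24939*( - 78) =1945242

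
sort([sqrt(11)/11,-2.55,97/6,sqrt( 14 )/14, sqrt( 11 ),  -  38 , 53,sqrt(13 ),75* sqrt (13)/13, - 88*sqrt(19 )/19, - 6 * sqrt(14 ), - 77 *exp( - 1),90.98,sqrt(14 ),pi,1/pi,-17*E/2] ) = [-38,  -  77 * exp(  -  1), - 17*E/2, - 6 * sqrt(14),  -  88 * sqrt( 19 ) /19,-2.55,sqrt ( 14 )/14,  sqrt (11 )/11,  1/pi,pi,sqrt( 11),sqrt(13 ), sqrt(14),97/6, 75*sqrt(13) /13,  53 , 90.98]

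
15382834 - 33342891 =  - 17960057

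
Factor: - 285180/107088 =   -  2^(-2) * 5^1*7^2*23^( - 1 ) = - 245/92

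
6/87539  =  6/87539 = 0.00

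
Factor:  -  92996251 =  - 92996251^1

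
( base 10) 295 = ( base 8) 447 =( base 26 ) b9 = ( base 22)D9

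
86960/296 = 293 + 29/37 = 293.78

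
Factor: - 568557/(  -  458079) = 189519/152693 = 3^1*11^1*43^( -1)*53^(-1 )*67^(- 1)*5743^1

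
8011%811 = 712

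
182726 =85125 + 97601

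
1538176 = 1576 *976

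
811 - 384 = 427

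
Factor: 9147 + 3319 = 12466 = 2^1* 23^1*271^1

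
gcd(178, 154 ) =2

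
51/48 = 17/16 = 1.06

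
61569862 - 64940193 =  -3370331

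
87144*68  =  5925792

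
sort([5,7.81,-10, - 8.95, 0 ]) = [ - 10,  -  8.95, 0, 5 , 7.81 ] 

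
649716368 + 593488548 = 1243204916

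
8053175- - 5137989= 13191164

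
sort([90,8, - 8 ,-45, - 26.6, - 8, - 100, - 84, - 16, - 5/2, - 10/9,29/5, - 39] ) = [ -100, - 84 , - 45,-39,-26.6, - 16, - 8, - 8, - 5/2, - 10/9,29/5,8,  90]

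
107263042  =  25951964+81311078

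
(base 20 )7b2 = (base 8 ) 5716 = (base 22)658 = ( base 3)11010221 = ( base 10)3022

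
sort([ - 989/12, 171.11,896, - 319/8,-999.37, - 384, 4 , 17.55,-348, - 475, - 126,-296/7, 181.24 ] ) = [ - 999.37, - 475,- 384,-348, - 126, - 989/12, - 296/7, - 319/8,4,17.55, 171.11,181.24, 896]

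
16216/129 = 16216/129= 125.71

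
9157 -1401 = 7756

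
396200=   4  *99050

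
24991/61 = 409 + 42/61 = 409.69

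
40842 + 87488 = 128330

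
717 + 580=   1297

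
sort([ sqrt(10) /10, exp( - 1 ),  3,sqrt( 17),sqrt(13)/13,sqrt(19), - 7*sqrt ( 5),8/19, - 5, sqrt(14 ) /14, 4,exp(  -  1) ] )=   [-7*sqrt( 5), - 5, sqrt(14 ) /14,sqrt(13)/13, sqrt( 10)/10, exp( -1 ), exp( - 1),8/19,3, 4,sqrt( 17 ),sqrt(19 ) ] 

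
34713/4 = 34713/4  =  8678.25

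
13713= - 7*( - 1959 ) 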